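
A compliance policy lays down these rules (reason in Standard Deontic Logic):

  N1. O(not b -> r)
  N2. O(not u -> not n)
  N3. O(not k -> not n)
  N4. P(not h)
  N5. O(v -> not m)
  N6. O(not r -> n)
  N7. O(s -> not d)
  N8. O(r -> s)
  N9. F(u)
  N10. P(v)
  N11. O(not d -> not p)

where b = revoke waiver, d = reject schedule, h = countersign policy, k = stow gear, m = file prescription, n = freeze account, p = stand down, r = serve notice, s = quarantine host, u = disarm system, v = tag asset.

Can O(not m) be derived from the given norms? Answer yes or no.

No

Premise 5 is O(v -> not m), but O(v) is not derivable from the premises (the permission P(v) asserts only not O(not v), not O(v)), so it does not yield O(not m).
No other premise forces O(not m). An ideal world satisfying every premise can still have not m false, so O(not m) is not derivable.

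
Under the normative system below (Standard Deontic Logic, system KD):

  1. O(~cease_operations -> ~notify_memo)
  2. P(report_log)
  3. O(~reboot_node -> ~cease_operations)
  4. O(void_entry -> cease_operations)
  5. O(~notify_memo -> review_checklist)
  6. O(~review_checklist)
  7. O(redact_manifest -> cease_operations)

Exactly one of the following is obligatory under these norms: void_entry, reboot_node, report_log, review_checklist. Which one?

From premise 6 we have O(~review_checklist).
Premise 5, O(~notify_memo -> review_checklist), contraposes to O(~review_checklist -> notify_memo); with O(~review_checklist) we get O(notify_memo).
The contrapositive of premise 1 (O(~cease_operations -> ~notify_memo)) is O(notify_memo -> cease_operations), and O(notify_memo) is already established, so O(cease_operations).
The contrapositive of premise 3 (O(~reboot_node -> ~cease_operations)) is O(cease_operations -> reboot_node), and O(cease_operations) is already established, so O(reboot_node).
So O(reboot_node) holds — reboot_node is obligatory. None of the other listed options is made obligatory by any chain of premises.

reboot_node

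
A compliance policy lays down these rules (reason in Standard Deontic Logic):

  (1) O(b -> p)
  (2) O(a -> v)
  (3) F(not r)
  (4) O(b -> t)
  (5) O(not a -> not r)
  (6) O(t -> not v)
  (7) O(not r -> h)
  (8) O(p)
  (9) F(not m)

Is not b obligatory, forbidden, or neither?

Obligatory

F(not r) at premise 3 means O(r).
Premise 5 is O(not a -> not r); contrapositively O(r -> a). Since O(r) holds, K gives O(a).
Applying K to premise 2 (O(a -> v)) and O(a) yields O(v).
The contrapositive of premise 6 (O(t -> not v)) is O(v -> not t), and O(v) is already established, so O(not t).
Premise 4, O(b -> t), contraposes to O(not t -> not b); with O(not t) we get O(not b).
Premises 1, 7, 8, 9 do not contribute to this derivation.
Hence not b is obligatory.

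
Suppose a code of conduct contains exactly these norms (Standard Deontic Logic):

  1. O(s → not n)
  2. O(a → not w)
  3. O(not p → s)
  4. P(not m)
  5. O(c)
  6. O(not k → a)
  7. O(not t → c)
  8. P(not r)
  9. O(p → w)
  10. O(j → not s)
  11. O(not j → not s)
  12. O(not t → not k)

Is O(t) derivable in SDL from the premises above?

By case analysis on j: premise 10 gives O(j → not s) and premise 11 gives O(not j → not s), so O(not s) either way.
The contrapositive of premise 3 (O(not p → s)) is O(not s → p), and O(not s) is already established, so O(p).
With premise 9, O(p → w), the K-axiom yields O(w).
Premise 2, O(a → not w), contraposes to O(w → not a); with O(w) we get O(not a).
Premise 6 is O(not k → a); contrapositively O(not a → k). Since O(not a) holds, K gives O(k).
Premise 12 is O(not t → not k); contrapositively O(k → t). Since O(k) holds, K gives O(t).
Premises 1, 4, 5, 7, 8 do not contribute to this derivation.
So O(t) follows.

Yes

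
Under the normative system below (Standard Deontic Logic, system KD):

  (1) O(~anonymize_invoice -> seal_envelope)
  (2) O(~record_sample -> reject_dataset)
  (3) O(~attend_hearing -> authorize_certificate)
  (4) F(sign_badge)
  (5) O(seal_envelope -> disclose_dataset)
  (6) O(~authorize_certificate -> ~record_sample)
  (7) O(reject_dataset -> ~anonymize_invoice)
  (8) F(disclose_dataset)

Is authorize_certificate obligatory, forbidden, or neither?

Premise 8, F(disclose_dataset), is equivalent to O(~disclose_dataset).
Premise 5 is O(seal_envelope -> disclose_dataset); contrapositively O(~disclose_dataset -> ~seal_envelope). Since O(~disclose_dataset) holds, K gives O(~seal_envelope).
The contrapositive of premise 1 (O(~anonymize_invoice -> seal_envelope)) is O(~seal_envelope -> anonymize_invoice), and O(~seal_envelope) is already established, so O(anonymize_invoice).
Premise 7, O(reject_dataset -> ~anonymize_invoice), contraposes to O(anonymize_invoice -> ~reject_dataset); with O(anonymize_invoice) we get O(~reject_dataset).
The contrapositive of premise 2 (O(~record_sample -> reject_dataset)) is O(~reject_dataset -> record_sample), and O(~reject_dataset) is already established, so O(record_sample).
Premise 6, O(~authorize_certificate -> ~record_sample), contraposes to O(record_sample -> authorize_certificate); with O(record_sample) we get O(authorize_certificate).
Premises 3, 4 do not contribute to this derivation.
Hence authorize_certificate is obligatory.

Obligatory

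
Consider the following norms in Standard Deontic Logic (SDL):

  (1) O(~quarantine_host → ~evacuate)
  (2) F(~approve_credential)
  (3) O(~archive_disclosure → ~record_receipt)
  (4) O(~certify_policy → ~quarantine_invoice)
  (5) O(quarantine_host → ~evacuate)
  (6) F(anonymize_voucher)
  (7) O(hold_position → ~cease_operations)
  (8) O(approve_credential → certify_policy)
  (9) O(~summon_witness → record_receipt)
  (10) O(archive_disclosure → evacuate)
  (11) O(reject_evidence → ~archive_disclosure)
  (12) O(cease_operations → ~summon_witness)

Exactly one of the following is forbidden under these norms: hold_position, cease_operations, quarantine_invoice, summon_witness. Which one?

cease_operations

Premises 1 and 5 are O(~quarantine_host → ~evacuate) and O(quarantine_host → ~evacuate); every ideal world satisfies ~quarantine_host or quarantine_host, so in either case ~evacuate holds — hence O(~evacuate).
The contrapositive of premise 10 (O(archive_disclosure → evacuate)) is O(~evacuate → ~archive_disclosure), and O(~evacuate) is already established, so O(~archive_disclosure).
Premise 3 is O(~archive_disclosure → ~record_receipt); since O(~archive_disclosure), deontic closure gives O(~record_receipt).
Premise 9, O(~summon_witness → record_receipt), contraposes to O(~record_receipt → summon_witness); with O(~record_receipt) we get O(summon_witness).
The contrapositive of premise 12 (O(cease_operations → ~summon_witness)) is O(summon_witness → ~cease_operations), and O(summon_witness) is already established, so O(~cease_operations).
So O(~cease_operations) holds, i.e. cease_operations is forbidden. None of the other listed options is forbidden under the premises.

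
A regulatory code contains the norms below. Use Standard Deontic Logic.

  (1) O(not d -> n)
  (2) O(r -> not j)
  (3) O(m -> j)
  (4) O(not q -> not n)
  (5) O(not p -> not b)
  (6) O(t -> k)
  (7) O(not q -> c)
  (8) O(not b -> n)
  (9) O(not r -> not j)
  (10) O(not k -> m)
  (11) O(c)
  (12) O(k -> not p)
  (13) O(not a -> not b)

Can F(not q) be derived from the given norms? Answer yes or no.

Yes

Premises 2 and 9 cover both cases: O(r -> not j) and O(not r -> not j). Since r ∨ not r is a tautology, O(not j) follows.
Premise 3 is O(m -> j); contrapositively O(not j -> not m). Since O(not j) holds, K gives O(not m).
The contrapositive of premise 10 (O(not k -> m)) is O(not m -> k), and O(not m) is already established, so O(k).
Premise 12 is O(k -> not p); since O(k), deontic closure gives O(not p).
Applying K to premise 5 (O(not p -> not b)) and O(not p) yields O(not b).
Applying K to premise 8 (O(not b -> n)) and O(not b) yields O(n).
The contrapositive of premise 4 (O(not q -> not n)) is O(n -> q), and O(n) is already established, so O(q).
Premises 1, 6, 7, 11, 13 do not contribute to this derivation.
So O(q) holds, i.e. F(not q). The claim follows.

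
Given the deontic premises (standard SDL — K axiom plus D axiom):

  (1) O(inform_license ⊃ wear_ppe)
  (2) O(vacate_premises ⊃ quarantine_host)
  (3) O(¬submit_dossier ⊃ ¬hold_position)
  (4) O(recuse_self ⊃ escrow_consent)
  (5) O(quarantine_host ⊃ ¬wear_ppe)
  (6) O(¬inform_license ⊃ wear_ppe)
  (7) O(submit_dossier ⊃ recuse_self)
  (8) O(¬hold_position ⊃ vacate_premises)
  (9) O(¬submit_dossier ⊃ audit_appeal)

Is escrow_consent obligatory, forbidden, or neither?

By case analysis on ¬inform_license: premise 6 gives O(¬inform_license ⊃ wear_ppe) and premise 1 gives O(inform_license ⊃ wear_ppe), so O(wear_ppe) either way.
Premise 5 is O(quarantine_host ⊃ ¬wear_ppe); contrapositively O(wear_ppe ⊃ ¬quarantine_host). Since O(wear_ppe) holds, K gives O(¬quarantine_host).
Premise 2 is O(vacate_premises ⊃ quarantine_host); contrapositively O(¬quarantine_host ⊃ ¬vacate_premises). Since O(¬quarantine_host) holds, K gives O(¬vacate_premises).
Premise 8 is O(¬hold_position ⊃ vacate_premises); contrapositively O(¬vacate_premises ⊃ hold_position). Since O(¬vacate_premises) holds, K gives O(hold_position).
Premise 3, O(¬submit_dossier ⊃ ¬hold_position), contraposes to O(hold_position ⊃ submit_dossier); with O(hold_position) we get O(submit_dossier).
From O(submit_dossier) and premise 7, O(submit_dossier ⊃ recuse_self), we obtain O(recuse_self).
Applying K to premise 4 (O(recuse_self ⊃ escrow_consent)) and O(recuse_self) yields O(escrow_consent).
Premise 9 does not contribute to this derivation.
Hence escrow_consent is obligatory.

Obligatory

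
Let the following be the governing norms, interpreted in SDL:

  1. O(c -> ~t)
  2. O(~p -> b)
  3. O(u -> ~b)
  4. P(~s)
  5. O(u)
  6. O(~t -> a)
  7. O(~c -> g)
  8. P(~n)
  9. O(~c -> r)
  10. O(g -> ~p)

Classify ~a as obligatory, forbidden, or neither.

From premise 5 we have O(u).
With premise 3, O(u -> ~b), the K-axiom yields O(~b).
Premise 2, O(~p -> b), contraposes to O(~b -> p); with O(~b) we get O(p).
Premise 10, O(g -> ~p), contraposes to O(p -> ~g); with O(p) we get O(~g).
The contrapositive of premise 7 (O(~c -> g)) is O(~g -> c), and O(~g) is already established, so O(c).
From O(c) and premise 1, O(c -> ~t), we obtain O(~t).
From O(~t) and premise 6, O(~t -> a), we obtain O(a).
Premises 4, 8, 9 do not contribute to this derivation.
Thus O(a), which is F(~a): ~a is forbidden.

Forbidden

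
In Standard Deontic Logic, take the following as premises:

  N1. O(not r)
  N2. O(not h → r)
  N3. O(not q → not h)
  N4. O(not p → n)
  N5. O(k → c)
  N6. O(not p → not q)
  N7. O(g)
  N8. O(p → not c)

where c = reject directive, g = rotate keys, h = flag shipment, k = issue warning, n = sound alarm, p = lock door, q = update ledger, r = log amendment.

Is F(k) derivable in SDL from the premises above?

From premise 1 we have O(not r).
Premise 2, O(not h → r), contraposes to O(not r → h); with O(not r) we get O(h).
Premise 3, O(not q → not h), contraposes to O(h → q); with O(h) we get O(q).
Premise 6, O(not p → not q), contraposes to O(q → p); with O(q) we get O(p).
Applying K to premise 8 (O(p → not c)) and O(p) yields O(not c).
Premise 5, O(k → c), contraposes to O(not c → not k); with O(not c) we get O(not k).
Premises 4, 7 do not contribute to this derivation.
So O(not k) holds, i.e. F(k). The claim follows.

Yes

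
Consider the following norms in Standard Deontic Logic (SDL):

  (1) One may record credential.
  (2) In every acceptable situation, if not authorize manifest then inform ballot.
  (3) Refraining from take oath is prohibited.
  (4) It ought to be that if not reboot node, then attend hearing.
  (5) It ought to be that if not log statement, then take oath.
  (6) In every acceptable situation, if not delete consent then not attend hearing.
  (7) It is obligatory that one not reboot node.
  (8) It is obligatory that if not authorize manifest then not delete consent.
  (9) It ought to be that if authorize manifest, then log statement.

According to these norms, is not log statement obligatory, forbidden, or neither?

Forbidden

Premise 7 gives O(¬reboot_node).
Applying K to premise 4 (O(¬reboot_node → attend_hearing)) and O(¬reboot_node) yields O(attend_hearing).
Premise 6 is O(¬delete_consent → ¬attend_hearing); contrapositively O(attend_hearing → delete_consent). Since O(attend_hearing) holds, K gives O(delete_consent).
Premise 8 is O(¬authorize_manifest → ¬delete_consent); contrapositively O(delete_consent → authorize_manifest). Since O(delete_consent) holds, K gives O(authorize_manifest).
With premise 9, O(authorize_manifest → log_statement), the K-axiom yields O(log_statement).
Premises 1, 2, 3, 5 do not contribute to this derivation.
Thus O(log_statement), which is F(¬log_statement): ¬log_statement is forbidden.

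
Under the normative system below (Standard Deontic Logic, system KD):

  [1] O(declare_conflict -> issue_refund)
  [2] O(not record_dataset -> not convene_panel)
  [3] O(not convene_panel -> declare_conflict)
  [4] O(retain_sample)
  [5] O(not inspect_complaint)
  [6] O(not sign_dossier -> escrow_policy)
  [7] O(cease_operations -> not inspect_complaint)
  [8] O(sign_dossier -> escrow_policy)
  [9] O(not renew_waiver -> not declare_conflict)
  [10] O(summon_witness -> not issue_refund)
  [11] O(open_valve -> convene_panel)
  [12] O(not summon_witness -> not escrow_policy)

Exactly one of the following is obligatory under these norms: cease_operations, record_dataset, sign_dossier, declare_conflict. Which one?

record_dataset

Premises 6 and 8 are O(not sign_dossier -> escrow_policy) and O(sign_dossier -> escrow_policy); every ideal world satisfies not sign_dossier or sign_dossier, so in either case escrow_policy holds — hence O(escrow_policy).
The contrapositive of premise 12 (O(not summon_witness -> not escrow_policy)) is O(escrow_policy -> summon_witness), and O(escrow_policy) is already established, so O(summon_witness).
With premise 10, O(summon_witness -> not issue_refund), the K-axiom yields O(not issue_refund).
Premise 1, O(declare_conflict -> issue_refund), contraposes to O(not issue_refund -> not declare_conflict); with O(not issue_refund) we get O(not declare_conflict).
Premise 3, O(not convene_panel -> declare_conflict), contraposes to O(not declare_conflict -> convene_panel); with O(not declare_conflict) we get O(convene_panel).
Premise 2, O(not record_dataset -> not convene_panel), contraposes to O(convene_panel -> record_dataset); with O(convene_panel) we get O(record_dataset).
So O(record_dataset) holds — record_dataset is obligatory. None of the other listed options is made obligatory by any chain of premises.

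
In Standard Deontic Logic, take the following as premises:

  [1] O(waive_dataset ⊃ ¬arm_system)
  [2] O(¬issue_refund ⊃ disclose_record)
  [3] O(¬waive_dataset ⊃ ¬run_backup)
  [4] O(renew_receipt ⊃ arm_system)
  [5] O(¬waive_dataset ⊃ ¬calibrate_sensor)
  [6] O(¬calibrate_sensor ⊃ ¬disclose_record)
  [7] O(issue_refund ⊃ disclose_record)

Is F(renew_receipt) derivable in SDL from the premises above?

Yes

Premises 2 and 7 are O(¬issue_refund ⊃ disclose_record) and O(issue_refund ⊃ disclose_record); every ideal world satisfies ¬issue_refund or issue_refund, so in either case disclose_record holds — hence O(disclose_record).
The contrapositive of premise 6 (O(¬calibrate_sensor ⊃ ¬disclose_record)) is O(disclose_record ⊃ calibrate_sensor), and O(disclose_record) is already established, so O(calibrate_sensor).
Premise 5, O(¬waive_dataset ⊃ ¬calibrate_sensor), contraposes to O(calibrate_sensor ⊃ waive_dataset); with O(calibrate_sensor) we get O(waive_dataset).
Applying K to premise 1 (O(waive_dataset ⊃ ¬arm_system)) and O(waive_dataset) yields O(¬arm_system).
Premise 4 is O(renew_receipt ⊃ arm_system); contrapositively O(¬arm_system ⊃ ¬renew_receipt). Since O(¬arm_system) holds, K gives O(¬renew_receipt).
Premise 3 does not contribute to this derivation.
So O(¬renew_receipt) holds, i.e. F(renew_receipt). The claim follows.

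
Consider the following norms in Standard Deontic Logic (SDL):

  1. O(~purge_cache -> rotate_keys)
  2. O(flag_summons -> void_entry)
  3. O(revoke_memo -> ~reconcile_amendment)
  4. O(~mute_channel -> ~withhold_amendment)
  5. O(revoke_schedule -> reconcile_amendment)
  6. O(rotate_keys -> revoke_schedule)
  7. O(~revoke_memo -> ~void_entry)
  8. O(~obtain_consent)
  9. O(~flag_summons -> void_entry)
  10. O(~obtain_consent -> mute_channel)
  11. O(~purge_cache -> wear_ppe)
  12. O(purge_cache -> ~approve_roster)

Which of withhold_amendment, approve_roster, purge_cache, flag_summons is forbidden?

approve_roster

By case analysis on flag_summons: premise 2 gives O(flag_summons -> void_entry) and premise 9 gives O(~flag_summons -> void_entry), so O(void_entry) either way.
Premise 7, O(~revoke_memo -> ~void_entry), contraposes to O(void_entry -> revoke_memo); with O(void_entry) we get O(revoke_memo).
Premise 3 is O(revoke_memo -> ~reconcile_amendment); since O(revoke_memo), deontic closure gives O(~reconcile_amendment).
Premise 5 is O(revoke_schedule -> reconcile_amendment); contrapositively O(~reconcile_amendment -> ~revoke_schedule). Since O(~reconcile_amendment) holds, K gives O(~revoke_schedule).
Premise 6 is O(rotate_keys -> revoke_schedule); contrapositively O(~revoke_schedule -> ~rotate_keys). Since O(~revoke_schedule) holds, K gives O(~rotate_keys).
Premise 1 is O(~purge_cache -> rotate_keys); contrapositively O(~rotate_keys -> purge_cache). Since O(~rotate_keys) holds, K gives O(purge_cache).
With premise 12, O(purge_cache -> ~approve_roster), the K-axiom yields O(~approve_roster).
So O(~approve_roster) holds, i.e. approve_roster is forbidden. None of the other listed options is forbidden under the premises.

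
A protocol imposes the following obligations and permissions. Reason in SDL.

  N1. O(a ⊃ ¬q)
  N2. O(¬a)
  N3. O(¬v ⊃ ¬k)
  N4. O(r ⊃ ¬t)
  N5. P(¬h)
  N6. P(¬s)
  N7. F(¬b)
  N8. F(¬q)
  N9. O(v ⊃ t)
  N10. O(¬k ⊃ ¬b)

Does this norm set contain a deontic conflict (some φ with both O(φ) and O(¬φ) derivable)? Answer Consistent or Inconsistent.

Premise 1 is O(a ⊃ ¬q), but O(a) is not derivable from the premises, so it does not yield O(¬q).
So O(¬q) is not derivable, and the apparent clash with O(q) does not arise.
A world satisfying every obligation exists (e.g. a=false, b=true, h=false, k=true, q=true, r=false, s=false, t=true, v=true); no atom is both obligatory and forbidden, so the set is consistent.

Consistent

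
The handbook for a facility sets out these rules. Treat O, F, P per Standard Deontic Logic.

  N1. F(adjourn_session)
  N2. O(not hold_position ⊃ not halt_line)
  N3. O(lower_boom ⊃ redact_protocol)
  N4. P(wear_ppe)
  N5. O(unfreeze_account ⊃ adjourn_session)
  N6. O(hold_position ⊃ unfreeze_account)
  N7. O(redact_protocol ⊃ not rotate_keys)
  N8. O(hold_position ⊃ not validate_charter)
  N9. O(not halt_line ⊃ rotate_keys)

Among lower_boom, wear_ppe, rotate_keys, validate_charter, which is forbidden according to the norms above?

F(adjourn_session) at premise 1 means O(not adjourn_session).
Premise 5, O(unfreeze_account ⊃ adjourn_session), contraposes to O(not adjourn_session ⊃ not unfreeze_account); with O(not adjourn_session) we get O(not unfreeze_account).
Premise 6 is O(hold_position ⊃ unfreeze_account); contrapositively O(not unfreeze_account ⊃ not hold_position). Since O(not unfreeze_account) holds, K gives O(not hold_position).
Applying K to premise 2 (O(not hold_position ⊃ not halt_line)) and O(not hold_position) yields O(not halt_line).
With premise 9, O(not halt_line ⊃ rotate_keys), the K-axiom yields O(rotate_keys).
The contrapositive of premise 7 (O(redact_protocol ⊃ not rotate_keys)) is O(rotate_keys ⊃ not redact_protocol), and O(rotate_keys) is already established, so O(not redact_protocol).
Premise 3 is O(lower_boom ⊃ redact_protocol); contrapositively O(not redact_protocol ⊃ not lower_boom). Since O(not redact_protocol) holds, K gives O(not lower_boom).
So O(not lower_boom) holds, i.e. lower_boom is forbidden. None of the other listed options is forbidden under the premises.

lower_boom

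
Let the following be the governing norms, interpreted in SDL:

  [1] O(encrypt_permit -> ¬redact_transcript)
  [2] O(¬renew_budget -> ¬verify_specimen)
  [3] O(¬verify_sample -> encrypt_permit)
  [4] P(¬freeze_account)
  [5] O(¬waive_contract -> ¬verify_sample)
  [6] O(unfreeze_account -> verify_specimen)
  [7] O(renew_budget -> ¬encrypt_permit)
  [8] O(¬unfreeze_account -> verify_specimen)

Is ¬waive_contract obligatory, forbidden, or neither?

Forbidden

Premises 8 and 6 cover both cases: O(¬unfreeze_account -> verify_specimen) and O(unfreeze_account -> verify_specimen). Since ¬unfreeze_account ∨ unfreeze_account is a tautology, O(verify_specimen) follows.
Premise 2, O(¬renew_budget -> ¬verify_specimen), contraposes to O(verify_specimen -> renew_budget); with O(verify_specimen) we get O(renew_budget).
Premise 7 is O(renew_budget -> ¬encrypt_permit); since O(renew_budget), deontic closure gives O(¬encrypt_permit).
Premise 3, O(¬verify_sample -> encrypt_permit), contraposes to O(¬encrypt_permit -> verify_sample); with O(¬encrypt_permit) we get O(verify_sample).
Premise 5 is O(¬waive_contract -> ¬verify_sample); contrapositively O(verify_sample -> waive_contract). Since O(verify_sample) holds, K gives O(waive_contract).
Premises 1, 4 do not contribute to this derivation.
Thus O(waive_contract), which is F(¬waive_contract): ¬waive_contract is forbidden.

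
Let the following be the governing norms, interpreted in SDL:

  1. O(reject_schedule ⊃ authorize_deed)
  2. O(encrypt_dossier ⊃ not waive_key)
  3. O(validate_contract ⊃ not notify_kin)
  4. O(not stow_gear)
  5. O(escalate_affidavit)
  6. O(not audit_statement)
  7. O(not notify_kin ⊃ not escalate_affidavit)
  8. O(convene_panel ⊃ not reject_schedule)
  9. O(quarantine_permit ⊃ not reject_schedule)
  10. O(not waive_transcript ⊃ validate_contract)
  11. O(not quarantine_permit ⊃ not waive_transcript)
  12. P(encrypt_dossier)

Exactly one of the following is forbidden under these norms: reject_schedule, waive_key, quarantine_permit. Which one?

reject_schedule

Premise 5 gives O(escalate_affidavit).
Premise 7, O(not notify_kin ⊃ not escalate_affidavit), contraposes to O(escalate_affidavit ⊃ notify_kin); with O(escalate_affidavit) we get O(notify_kin).
Premise 3, O(validate_contract ⊃ not notify_kin), contraposes to O(notify_kin ⊃ not validate_contract); with O(notify_kin) we get O(not validate_contract).
Premise 10 is O(not waive_transcript ⊃ validate_contract); contrapositively O(not validate_contract ⊃ waive_transcript). Since O(not validate_contract) holds, K gives O(waive_transcript).
The contrapositive of premise 11 (O(not quarantine_permit ⊃ not waive_transcript)) is O(waive_transcript ⊃ quarantine_permit), and O(waive_transcript) is already established, so O(quarantine_permit).
Premise 9 is O(quarantine_permit ⊃ not reject_schedule); since O(quarantine_permit), deontic closure gives O(not reject_schedule).
So O(not reject_schedule) holds, i.e. reject_schedule is forbidden. None of the other listed options is forbidden under the premises.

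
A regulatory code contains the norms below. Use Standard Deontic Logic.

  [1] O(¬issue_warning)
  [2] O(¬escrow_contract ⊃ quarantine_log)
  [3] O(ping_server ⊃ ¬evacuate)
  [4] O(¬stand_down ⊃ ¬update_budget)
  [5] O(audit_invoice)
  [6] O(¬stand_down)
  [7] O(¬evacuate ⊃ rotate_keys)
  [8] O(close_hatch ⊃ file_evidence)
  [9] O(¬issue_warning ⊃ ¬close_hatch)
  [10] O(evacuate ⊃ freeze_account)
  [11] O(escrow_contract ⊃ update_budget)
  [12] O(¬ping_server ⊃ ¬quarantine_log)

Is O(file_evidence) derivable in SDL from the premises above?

No

Premise 8 is O(close_hatch ⊃ file_evidence), but O(close_hatch) is not derivable from the premises, so it does not yield O(file_evidence).
No other premise forces O(file_evidence). An ideal world satisfying every premise can still have file_evidence false, so O(file_evidence) is not derivable.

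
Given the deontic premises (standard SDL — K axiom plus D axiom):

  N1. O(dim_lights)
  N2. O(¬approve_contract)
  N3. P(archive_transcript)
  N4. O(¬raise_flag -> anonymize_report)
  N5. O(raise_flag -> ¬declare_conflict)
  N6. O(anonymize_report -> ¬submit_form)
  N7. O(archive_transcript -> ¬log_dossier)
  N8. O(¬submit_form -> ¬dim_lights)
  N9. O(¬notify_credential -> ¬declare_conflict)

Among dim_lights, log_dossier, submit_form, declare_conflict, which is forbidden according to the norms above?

Premise 1 states O(dim_lights) outright.
Premise 8 is O(¬submit_form -> ¬dim_lights); contrapositively O(dim_lights -> submit_form). Since O(dim_lights) holds, K gives O(submit_form).
The contrapositive of premise 6 (O(anonymize_report -> ¬submit_form)) is O(submit_form -> ¬anonymize_report), and O(submit_form) is already established, so O(¬anonymize_report).
The contrapositive of premise 4 (O(¬raise_flag -> anonymize_report)) is O(¬anonymize_report -> raise_flag), and O(¬anonymize_report) is already established, so O(raise_flag).
Premise 5 is O(raise_flag -> ¬declare_conflict); since O(raise_flag), deontic closure gives O(¬declare_conflict).
So O(¬declare_conflict) holds, i.e. declare_conflict is forbidden. None of the other listed options is forbidden under the premises.

declare_conflict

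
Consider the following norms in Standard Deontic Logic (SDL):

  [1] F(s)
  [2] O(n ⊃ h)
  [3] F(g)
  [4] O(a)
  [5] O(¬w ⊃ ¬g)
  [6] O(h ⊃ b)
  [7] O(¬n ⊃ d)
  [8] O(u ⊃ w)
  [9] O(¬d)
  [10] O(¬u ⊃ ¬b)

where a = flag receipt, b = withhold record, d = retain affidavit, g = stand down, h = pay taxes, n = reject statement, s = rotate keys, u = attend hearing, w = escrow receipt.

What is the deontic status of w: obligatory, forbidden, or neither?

Obligatory

From premise 9 we have O(¬d).
Premise 7 is O(¬n ⊃ d); contrapositively O(¬d ⊃ n). Since O(¬d) holds, K gives O(n).
Premise 2 is O(n ⊃ h); since O(n), deontic closure gives O(h).
With premise 6, O(h ⊃ b), the K-axiom yields O(b).
Premise 10 is O(¬u ⊃ ¬b); contrapositively O(b ⊃ u). Since O(b) holds, K gives O(u).
Premise 8 is O(u ⊃ w); since O(u), deontic closure gives O(w).
Premises 1, 3, 4, 5 do not contribute to this derivation.
Hence w is obligatory.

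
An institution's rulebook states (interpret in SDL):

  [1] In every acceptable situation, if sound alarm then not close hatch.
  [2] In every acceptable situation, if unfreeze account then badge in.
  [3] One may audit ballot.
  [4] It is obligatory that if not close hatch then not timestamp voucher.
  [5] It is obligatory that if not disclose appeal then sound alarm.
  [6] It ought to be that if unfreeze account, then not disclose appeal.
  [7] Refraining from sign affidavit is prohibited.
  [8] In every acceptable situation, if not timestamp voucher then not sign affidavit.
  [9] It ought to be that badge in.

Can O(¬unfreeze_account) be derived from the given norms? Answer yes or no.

Yes

Premise 7 is F(¬sign_affidavit), i.e. O(sign_affidavit).
The contrapositive of premise 8 (O(¬timestamp_voucher → ¬sign_affidavit)) is O(sign_affidavit → timestamp_voucher), and O(sign_affidavit) is already established, so O(timestamp_voucher).
The contrapositive of premise 4 (O(¬close_hatch → ¬timestamp_voucher)) is O(timestamp_voucher → close_hatch), and O(timestamp_voucher) is already established, so O(close_hatch).
Premise 1 is O(sound_alarm → ¬close_hatch); contrapositively O(close_hatch → ¬sound_alarm). Since O(close_hatch) holds, K gives O(¬sound_alarm).
Premise 5, O(¬disclose_appeal → sound_alarm), contraposes to O(¬sound_alarm → disclose_appeal); with O(¬sound_alarm) we get O(disclose_appeal).
Premise 6, O(unfreeze_account → ¬disclose_appeal), contraposes to O(disclose_appeal → ¬unfreeze_account); with O(disclose_appeal) we get O(¬unfreeze_account).
Premises 2, 3, 9 do not contribute to this derivation.
So O(¬unfreeze_account) follows.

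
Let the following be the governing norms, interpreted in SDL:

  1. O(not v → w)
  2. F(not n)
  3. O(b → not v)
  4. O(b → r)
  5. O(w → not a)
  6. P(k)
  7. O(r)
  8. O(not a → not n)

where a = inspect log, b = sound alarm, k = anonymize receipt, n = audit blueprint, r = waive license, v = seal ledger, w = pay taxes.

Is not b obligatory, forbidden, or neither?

Obligatory

Premise 2, F(not n), is equivalent to O(n).
The contrapositive of premise 8 (O(not a → not n)) is O(n → a), and O(n) is already established, so O(a).
Premise 5, O(w → not a), contraposes to O(a → not w); with O(a) we get O(not w).
The contrapositive of premise 1 (O(not v → w)) is O(not w → v), and O(not w) is already established, so O(v).
Premise 3, O(b → not v), contraposes to O(v → not b); with O(v) we get O(not b).
Premises 4, 6, 7 do not contribute to this derivation.
Hence not b is obligatory.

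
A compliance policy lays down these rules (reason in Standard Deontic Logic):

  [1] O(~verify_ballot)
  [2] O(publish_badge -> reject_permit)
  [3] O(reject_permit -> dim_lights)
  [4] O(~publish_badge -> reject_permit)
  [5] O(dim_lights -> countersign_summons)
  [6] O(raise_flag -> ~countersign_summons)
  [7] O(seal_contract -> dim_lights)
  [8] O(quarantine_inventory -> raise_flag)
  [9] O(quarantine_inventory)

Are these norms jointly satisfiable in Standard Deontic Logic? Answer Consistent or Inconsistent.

Inconsistent

By case analysis on ~publish_badge: premise 4 gives O(~publish_badge -> reject_permit) and premise 2 gives O(publish_badge -> reject_permit), so O(reject_permit) either way.
With premise 3, O(reject_permit -> dim_lights), the K-axiom yields O(dim_lights).
With premise 5, O(dim_lights -> countersign_summons), the K-axiom yields O(countersign_summons).
The contrapositive of premise 6 (O(raise_flag -> ~countersign_summons)) is O(countersign_summons -> ~raise_flag), and O(countersign_summons) is already established, so O(~raise_flag).
Premise 8 is O(quarantine_inventory -> raise_flag); contrapositively O(~raise_flag -> ~quarantine_inventory). Since O(~raise_flag) holds, K gives O(~quarantine_inventory).
Yet premise 9 states O(quarantine_inventory).
We now have both O(~quarantine_inventory) and O(quarantine_inventory) — quarantine_inventory is simultaneously obligatory and forbidden, violating the D-axiom.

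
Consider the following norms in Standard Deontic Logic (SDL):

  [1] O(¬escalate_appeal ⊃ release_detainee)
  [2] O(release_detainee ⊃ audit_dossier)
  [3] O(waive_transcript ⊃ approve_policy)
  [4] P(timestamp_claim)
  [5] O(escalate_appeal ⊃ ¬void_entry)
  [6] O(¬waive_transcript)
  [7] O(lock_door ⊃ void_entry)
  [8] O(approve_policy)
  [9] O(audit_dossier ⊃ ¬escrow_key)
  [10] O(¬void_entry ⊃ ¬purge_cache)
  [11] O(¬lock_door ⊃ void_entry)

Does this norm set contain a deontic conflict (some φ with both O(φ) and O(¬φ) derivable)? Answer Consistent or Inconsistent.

Premise 3 is O(waive_transcript ⊃ approve_policy); even if O(approve_policy) held, inferring O(waive_transcript) would be affirming the consequent — invalid.
So O(waive_transcript) is not derivable, and the apparent clash with O(¬waive_transcript) does not arise.
A world satisfying every obligation exists (e.g. approve_policy=true, audit_dossier=true, escalate_appeal=false, escrow_key=false, lock_door=false, purge_cache=false, release_detainee=true, timestamp_claim=false, void_entry=true, waive_transcript=false); no atom is both obligatory and forbidden, so the set is consistent.

Consistent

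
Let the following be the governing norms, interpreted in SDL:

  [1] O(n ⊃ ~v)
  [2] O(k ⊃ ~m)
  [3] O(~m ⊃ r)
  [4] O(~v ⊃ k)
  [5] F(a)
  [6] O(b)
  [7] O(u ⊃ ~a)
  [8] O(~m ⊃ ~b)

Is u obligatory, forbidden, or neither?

Premise 7 is O(u ⊃ ~a); even if O(~a) held, inferring O(u) would be affirming the consequent — invalid.
No premise or chain of K-axiom applications forces O(u), and none forces O(~u). So u is neither obligatory nor forbidden under these norms.

Neither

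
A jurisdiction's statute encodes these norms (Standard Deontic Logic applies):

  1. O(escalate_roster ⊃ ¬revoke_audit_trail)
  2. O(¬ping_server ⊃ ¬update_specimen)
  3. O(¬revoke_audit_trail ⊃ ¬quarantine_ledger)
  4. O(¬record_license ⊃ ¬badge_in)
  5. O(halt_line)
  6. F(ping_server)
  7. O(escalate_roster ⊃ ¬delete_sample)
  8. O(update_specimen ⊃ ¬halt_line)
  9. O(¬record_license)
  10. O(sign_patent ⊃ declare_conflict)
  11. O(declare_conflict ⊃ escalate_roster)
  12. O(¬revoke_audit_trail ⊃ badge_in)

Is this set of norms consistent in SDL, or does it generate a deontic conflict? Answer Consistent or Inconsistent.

Consistent

Premise 8 is O(update_specimen ⊃ ¬halt_line), but O(update_specimen) is not derivable from the premises, so it does not yield O(¬halt_line).
So O(¬halt_line) is not derivable, and the apparent clash with O(halt_line) does not arise.
A world satisfying every obligation exists (e.g. badge_in=false, declare_conflict=false, delete_sample=false, escalate_roster=false, halt_line=true, ping_server=false, quarantine_ledger=false, record_license=false, revoke_audit_trail=true, sign_patent=false, update_specimen=false); no atom is both obligatory and forbidden, so the set is consistent.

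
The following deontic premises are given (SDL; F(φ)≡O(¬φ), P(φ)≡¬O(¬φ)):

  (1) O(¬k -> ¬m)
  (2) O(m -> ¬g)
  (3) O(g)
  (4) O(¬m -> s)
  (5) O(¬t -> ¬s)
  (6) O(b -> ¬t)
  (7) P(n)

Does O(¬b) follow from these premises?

Yes

From premise 3 we have O(g).
The contrapositive of premise 2 (O(m -> ¬g)) is O(g -> ¬m), and O(g) is already established, so O(¬m).
From O(¬m) and premise 4, O(¬m -> s), we obtain O(s).
Premise 5 is O(¬t -> ¬s); contrapositively O(s -> t). Since O(s) holds, K gives O(t).
The contrapositive of premise 6 (O(b -> ¬t)) is O(t -> ¬b), and O(t) is already established, so O(¬b).
Premises 1, 7 do not contribute to this derivation.
So O(¬b) follows.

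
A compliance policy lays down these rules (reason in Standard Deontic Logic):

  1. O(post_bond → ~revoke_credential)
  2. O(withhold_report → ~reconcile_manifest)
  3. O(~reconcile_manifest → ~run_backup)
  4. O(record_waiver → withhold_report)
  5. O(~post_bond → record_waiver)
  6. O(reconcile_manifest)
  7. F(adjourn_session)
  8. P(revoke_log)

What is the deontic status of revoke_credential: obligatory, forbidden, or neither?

Forbidden

From premise 6 we have O(reconcile_manifest).
The contrapositive of premise 2 (O(withhold_report → ~reconcile_manifest)) is O(reconcile_manifest → ~withhold_report), and O(reconcile_manifest) is already established, so O(~withhold_report).
Premise 4, O(record_waiver → withhold_report), contraposes to O(~withhold_report → ~record_waiver); with O(~withhold_report) we get O(~record_waiver).
The contrapositive of premise 5 (O(~post_bond → record_waiver)) is O(~record_waiver → post_bond), and O(~record_waiver) is already established, so O(post_bond).
With premise 1, O(post_bond → ~revoke_credential), the K-axiom yields O(~revoke_credential).
Premises 3, 7, 8 do not contribute to this derivation.
Thus O(~revoke_credential), which is F(revoke_credential): revoke_credential is forbidden.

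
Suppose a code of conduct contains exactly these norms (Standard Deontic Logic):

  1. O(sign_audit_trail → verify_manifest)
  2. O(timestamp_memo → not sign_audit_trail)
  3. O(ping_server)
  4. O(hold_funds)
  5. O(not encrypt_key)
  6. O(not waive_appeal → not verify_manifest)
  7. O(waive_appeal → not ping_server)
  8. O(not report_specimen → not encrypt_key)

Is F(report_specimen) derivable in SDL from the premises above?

Premise 8 is O(not report_specimen → not encrypt_key); even if O(not encrypt_key) held, inferring O(not report_specimen) would be affirming the consequent — invalid.
No other premise forces O(not report_specimen). An ideal world satisfying every premise can still have report_specimen true, so F(report_specimen) is not derivable.

No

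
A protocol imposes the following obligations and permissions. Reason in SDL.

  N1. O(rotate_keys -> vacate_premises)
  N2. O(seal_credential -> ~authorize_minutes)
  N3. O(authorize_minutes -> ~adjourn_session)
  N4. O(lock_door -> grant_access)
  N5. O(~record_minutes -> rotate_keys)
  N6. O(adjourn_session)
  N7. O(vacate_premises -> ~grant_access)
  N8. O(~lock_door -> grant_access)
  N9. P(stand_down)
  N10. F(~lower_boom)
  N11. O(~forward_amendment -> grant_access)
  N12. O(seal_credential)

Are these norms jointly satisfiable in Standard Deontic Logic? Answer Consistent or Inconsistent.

Consistent

Premise 3 is O(authorize_minutes -> ~adjourn_session), but O(authorize_minutes) is not derivable from the premises, so it does not yield O(~adjourn_session).
So O(~adjourn_session) is not derivable, and the apparent clash with O(adjourn_session) does not arise.
A world satisfying every obligation exists (e.g. adjourn_session=true, authorize_minutes=false, forward_amendment=false, grant_access=true, lock_door=false, lower_boom=true, record_minutes=true, rotate_keys=false, seal_credential=true, stand_down=false, vacate_premises=false); no atom is both obligatory and forbidden, so the set is consistent.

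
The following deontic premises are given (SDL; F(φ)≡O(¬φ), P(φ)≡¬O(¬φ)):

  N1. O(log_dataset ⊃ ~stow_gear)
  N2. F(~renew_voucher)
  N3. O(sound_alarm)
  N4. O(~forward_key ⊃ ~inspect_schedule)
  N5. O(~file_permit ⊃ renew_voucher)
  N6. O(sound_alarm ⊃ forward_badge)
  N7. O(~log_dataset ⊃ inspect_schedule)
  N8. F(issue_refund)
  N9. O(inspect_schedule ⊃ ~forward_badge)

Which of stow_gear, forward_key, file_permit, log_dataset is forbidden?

From premise 3 we have O(sound_alarm).
Premise 6 is O(sound_alarm ⊃ forward_badge); since O(sound_alarm), deontic closure gives O(forward_badge).
Premise 9, O(inspect_schedule ⊃ ~forward_badge), contraposes to O(forward_badge ⊃ ~inspect_schedule); with O(forward_badge) we get O(~inspect_schedule).
Premise 7, O(~log_dataset ⊃ inspect_schedule), contraposes to O(~inspect_schedule ⊃ log_dataset); with O(~inspect_schedule) we get O(log_dataset).
Applying K to premise 1 (O(log_dataset ⊃ ~stow_gear)) and O(log_dataset) yields O(~stow_gear).
So O(~stow_gear) holds, i.e. stow_gear is forbidden. None of the other listed options is forbidden under the premises.

stow_gear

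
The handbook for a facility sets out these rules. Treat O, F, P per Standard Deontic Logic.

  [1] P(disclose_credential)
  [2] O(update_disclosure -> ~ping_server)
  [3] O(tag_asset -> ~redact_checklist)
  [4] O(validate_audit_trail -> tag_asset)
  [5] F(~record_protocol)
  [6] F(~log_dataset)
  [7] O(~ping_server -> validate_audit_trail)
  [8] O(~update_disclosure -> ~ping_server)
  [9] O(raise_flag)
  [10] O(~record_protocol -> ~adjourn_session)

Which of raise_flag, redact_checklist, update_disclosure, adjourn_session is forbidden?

redact_checklist

By case analysis on ~update_disclosure: premise 8 gives O(~update_disclosure -> ~ping_server) and premise 2 gives O(update_disclosure -> ~ping_server), so O(~ping_server) either way.
Applying K to premise 7 (O(~ping_server -> validate_audit_trail)) and O(~ping_server) yields O(validate_audit_trail).
Applying K to premise 4 (O(validate_audit_trail -> tag_asset)) and O(validate_audit_trail) yields O(tag_asset).
Applying K to premise 3 (O(tag_asset -> ~redact_checklist)) and O(tag_asset) yields O(~redact_checklist).
So O(~redact_checklist) holds, i.e. redact_checklist is forbidden. None of the other listed options is forbidden under the premises.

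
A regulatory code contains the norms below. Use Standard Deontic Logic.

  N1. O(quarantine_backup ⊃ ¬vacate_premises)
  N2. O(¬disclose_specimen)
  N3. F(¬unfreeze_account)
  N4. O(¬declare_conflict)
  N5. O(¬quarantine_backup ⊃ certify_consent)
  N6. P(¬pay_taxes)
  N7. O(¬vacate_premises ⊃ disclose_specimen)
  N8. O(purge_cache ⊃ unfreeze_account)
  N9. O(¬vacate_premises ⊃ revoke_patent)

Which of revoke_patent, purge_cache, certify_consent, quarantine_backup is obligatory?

From premise 2 we have O(¬disclose_specimen).
Premise 7, O(¬vacate_premises ⊃ disclose_specimen), contraposes to O(¬disclose_specimen ⊃ vacate_premises); with O(¬disclose_specimen) we get O(vacate_premises).
Premise 1 is O(quarantine_backup ⊃ ¬vacate_premises); contrapositively O(vacate_premises ⊃ ¬quarantine_backup). Since O(vacate_premises) holds, K gives O(¬quarantine_backup).
With premise 5, O(¬quarantine_backup ⊃ certify_consent), the K-axiom yields O(certify_consent).
So O(certify_consent) holds — certify_consent is obligatory. None of the other listed options is made obligatory by any chain of premises.

certify_consent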